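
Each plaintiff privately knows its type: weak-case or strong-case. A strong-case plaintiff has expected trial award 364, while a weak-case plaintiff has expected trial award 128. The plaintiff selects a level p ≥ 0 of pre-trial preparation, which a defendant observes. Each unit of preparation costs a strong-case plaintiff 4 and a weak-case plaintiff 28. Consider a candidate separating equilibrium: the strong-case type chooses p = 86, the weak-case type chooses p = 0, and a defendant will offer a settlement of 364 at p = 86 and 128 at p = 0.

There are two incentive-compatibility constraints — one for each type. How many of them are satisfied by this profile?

1

Weak-case type: stay at 0 → 128; mimic → 364 − 28 × 86 = -2044. IC holds (128 ≥ -2044).
Strong-case type: signal → 364 − 4 × 86 = 20; deviate to 0 → 128. IC fails (20 < 128).
1 of 2 constraints hold, so this profile is not an equilibrium.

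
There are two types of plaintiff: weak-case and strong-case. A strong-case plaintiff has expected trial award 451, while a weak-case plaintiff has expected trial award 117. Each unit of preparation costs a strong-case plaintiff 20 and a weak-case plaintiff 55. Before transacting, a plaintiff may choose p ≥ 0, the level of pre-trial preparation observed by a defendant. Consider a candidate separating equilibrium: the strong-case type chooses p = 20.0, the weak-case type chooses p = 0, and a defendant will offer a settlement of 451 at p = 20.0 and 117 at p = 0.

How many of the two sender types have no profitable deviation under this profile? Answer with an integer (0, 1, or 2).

Weak-case type: stay at 0 → 117; mimic → 451 − 55 × 20.0 = -649. IC holds (117 ≥ -649).
Strong-case type: signal → 451 − 20 × 20.0 = 51; deviate to 0 → 117. IC fails (51 < 117).
1 of 2 constraints hold, so this profile is not an equilibrium.

1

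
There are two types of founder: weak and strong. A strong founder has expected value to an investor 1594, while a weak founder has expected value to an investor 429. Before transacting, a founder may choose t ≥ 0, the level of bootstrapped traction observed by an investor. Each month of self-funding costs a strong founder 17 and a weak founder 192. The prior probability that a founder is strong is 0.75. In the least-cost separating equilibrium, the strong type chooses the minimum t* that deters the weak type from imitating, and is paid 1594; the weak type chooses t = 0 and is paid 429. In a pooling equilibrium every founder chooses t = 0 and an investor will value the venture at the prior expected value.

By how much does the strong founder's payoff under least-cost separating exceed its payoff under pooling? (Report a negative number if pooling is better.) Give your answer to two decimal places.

188.10

Least-cost separating signal: t* solves 429 = 1594 − 192·t*, so t* = (1594 − 429)/192 ≈ 6.0677.
Strong type's separating payoff: 1594 − 17 × t* = 1594 − 17 × (1594 − 429)/192 = 1594 − 19805/192 ≈ 1490.8490.
Pooling payoff: 0.75 × 1594 + 0.25 × 429 = 1302.75.
Difference: 1490.8490 − 1302.75 = 188.099, i.e. 188.10 to two decimal places.
The strong type prefers to separate.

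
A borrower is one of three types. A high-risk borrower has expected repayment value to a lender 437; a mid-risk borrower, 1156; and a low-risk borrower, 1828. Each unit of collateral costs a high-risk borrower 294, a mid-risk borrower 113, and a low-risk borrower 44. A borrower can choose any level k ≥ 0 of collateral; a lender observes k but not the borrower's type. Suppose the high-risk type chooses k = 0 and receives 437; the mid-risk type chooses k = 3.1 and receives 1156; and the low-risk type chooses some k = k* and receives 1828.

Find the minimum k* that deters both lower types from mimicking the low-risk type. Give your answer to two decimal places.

9.05

Mid-risk type (on-path payoff 1156 − 113×3.1 = 805.7) won't mimic when 805.7 ≥ 1828 − 113·k*, i.e. k* ≥ 9.05.
High-risk type (on-path payoff 437) won't mimic when 437 ≥ 1828 − 294·k*, i.e. k* ≥ 4.73.
Both must hold, so k* = max(4.73, 9.05) = 9.05. The mid-risk type's constraint binds.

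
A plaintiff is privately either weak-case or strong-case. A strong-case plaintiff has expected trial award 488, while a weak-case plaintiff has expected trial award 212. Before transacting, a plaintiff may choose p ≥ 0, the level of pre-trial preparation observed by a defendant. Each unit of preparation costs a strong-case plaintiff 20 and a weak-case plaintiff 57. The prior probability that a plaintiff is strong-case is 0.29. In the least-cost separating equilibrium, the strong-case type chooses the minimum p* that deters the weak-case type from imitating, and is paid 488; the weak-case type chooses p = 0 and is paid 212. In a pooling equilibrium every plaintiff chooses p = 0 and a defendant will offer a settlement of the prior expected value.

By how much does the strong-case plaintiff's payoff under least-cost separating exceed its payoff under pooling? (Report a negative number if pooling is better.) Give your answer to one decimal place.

Least-cost separating signal: p* solves 212 = 488 − 57·p*, so p* = (488 − 212)/57 ≈ 4.8421.
Strong-case type's separating payoff: 488 − 20 × p* = 488 − 20 × (488 − 212)/57 = 488 − 5520/57 ≈ 391.158.
Pooling payoff: 0.29 × 488 + 0.71 × 212 = 292.04.
Difference: 391.158 − 292.04 = 99.118, i.e. 99.1 to one decimal place.
The strong-case type prefers to separate.

99.1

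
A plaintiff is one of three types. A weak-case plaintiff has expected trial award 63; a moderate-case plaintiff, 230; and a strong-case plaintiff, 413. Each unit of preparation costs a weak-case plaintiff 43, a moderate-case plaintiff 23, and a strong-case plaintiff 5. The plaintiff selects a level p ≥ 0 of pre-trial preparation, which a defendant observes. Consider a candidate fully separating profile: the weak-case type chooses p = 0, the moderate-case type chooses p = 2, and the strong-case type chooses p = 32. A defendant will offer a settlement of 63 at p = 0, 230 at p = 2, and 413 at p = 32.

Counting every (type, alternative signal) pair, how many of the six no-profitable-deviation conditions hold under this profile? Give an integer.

5

Strong-case (own payoff 413 − 5×32 = 253): to p=0 gives 63 → no gain ✓; to p=2 gives 230 − 5×2 = 220 → no gain ✓.
Moderate-case (own payoff 230 − 23×2 = 184): to p=0 gives 63 → no gain ✓; to p=32 gives 413 − 23×32 = -323 → no gain ✓.
Weak-case (own payoff 63): to p=2 gives 230 − 43×2 = 144 → profitable ✗; to p=32 gives 413 − 43×32 = -963 → no gain ✓.
5 of the 6 constraints hold; not an equilibrium.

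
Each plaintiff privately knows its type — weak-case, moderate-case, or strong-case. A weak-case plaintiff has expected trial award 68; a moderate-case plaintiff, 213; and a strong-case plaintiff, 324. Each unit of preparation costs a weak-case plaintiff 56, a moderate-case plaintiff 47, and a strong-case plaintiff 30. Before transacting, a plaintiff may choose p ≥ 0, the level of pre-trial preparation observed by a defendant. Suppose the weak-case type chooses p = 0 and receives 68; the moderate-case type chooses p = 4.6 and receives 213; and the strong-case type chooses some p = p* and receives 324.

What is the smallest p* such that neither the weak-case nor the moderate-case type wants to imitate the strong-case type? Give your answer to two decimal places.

6.96

Moderate-case type (on-path payoff 213 − 47×4.6 = -3.2) won't mimic when -3.2 ≥ 324 − 47·p*, i.e. p* ≥ 6.96.
Weak-case type (on-path payoff 68) won't mimic when 68 ≥ 324 − 56·p*, i.e. p* ≥ 4.57.
Both must hold, so p* = max(4.57, 6.96) = 6.96. The moderate-case type's constraint binds.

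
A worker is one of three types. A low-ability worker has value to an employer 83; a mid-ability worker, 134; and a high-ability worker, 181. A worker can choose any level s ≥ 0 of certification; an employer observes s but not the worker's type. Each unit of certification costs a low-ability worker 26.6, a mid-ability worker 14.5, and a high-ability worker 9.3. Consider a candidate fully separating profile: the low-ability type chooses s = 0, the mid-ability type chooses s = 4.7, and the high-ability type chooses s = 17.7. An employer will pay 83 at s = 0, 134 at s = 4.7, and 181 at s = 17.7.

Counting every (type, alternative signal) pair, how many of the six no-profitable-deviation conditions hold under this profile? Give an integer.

3

Low-ability (own payoff 83): to s=4.7 gives 134 − 26.6×4.7 = 8.98 → no gain ✓; to s=17.7 gives 181 − 26.6×17.7 = -289.82 → no gain ✓.
High-ability (own payoff 181 − 9.3×17.7 = 16.39): to s=0 gives 83 → profitable ✗; to s=4.7 gives 134 − 9.3×4.7 = 90.29 → profitable ✗.
Mid-ability (own payoff 134 − 14.5×4.7 = 65.85): to s=0 gives 83 → profitable ✗; to s=17.7 gives 181 − 14.5×17.7 = -75.65 → no gain ✓.
3 of the 6 constraints hold; not an equilibrium.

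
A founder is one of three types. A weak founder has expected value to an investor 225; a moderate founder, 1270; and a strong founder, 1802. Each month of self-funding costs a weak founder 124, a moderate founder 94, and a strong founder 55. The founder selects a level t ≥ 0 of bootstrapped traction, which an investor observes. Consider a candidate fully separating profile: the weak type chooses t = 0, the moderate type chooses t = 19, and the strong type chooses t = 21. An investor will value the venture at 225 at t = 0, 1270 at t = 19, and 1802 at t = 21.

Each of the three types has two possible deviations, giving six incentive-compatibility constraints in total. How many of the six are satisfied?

Moderate (own payoff 1270 − 94×19 = -516): to t=0 gives 225 → profitable ✗; to t=21 gives 1802 − 94×21 = -172 → profitable ✗.
Strong (own payoff 1802 − 55×21 = 647): to t=0 gives 225 → no gain ✓; to t=19 gives 1270 − 55×19 = 225 → no gain ✓.
Weak (own payoff 225): to t=19 gives 1270 − 124×19 = -1086 → no gain ✓; to t=21 gives 1802 − 124×21 = -802 → no gain ✓.
4 of the 6 constraints hold; not an equilibrium.

4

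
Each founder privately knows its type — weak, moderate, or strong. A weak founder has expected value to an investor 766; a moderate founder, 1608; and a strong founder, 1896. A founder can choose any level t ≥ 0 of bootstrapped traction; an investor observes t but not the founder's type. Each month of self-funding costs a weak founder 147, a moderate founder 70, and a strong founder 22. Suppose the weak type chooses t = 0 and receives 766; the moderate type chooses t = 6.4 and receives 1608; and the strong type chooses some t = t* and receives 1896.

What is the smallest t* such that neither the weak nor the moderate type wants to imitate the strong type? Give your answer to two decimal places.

Moderate type (on-path payoff 1608 − 70×6.4 = 1160) won't mimic when 1160 ≥ 1896 − 70·t*, i.e. t* ≥ 10.51.
Weak type (on-path payoff 766) won't mimic when 766 ≥ 1896 − 147·t*, i.e. t* ≥ 7.69.
Both must hold, so t* = max(7.69, 10.51) = 10.51. The moderate type's constraint binds.

10.51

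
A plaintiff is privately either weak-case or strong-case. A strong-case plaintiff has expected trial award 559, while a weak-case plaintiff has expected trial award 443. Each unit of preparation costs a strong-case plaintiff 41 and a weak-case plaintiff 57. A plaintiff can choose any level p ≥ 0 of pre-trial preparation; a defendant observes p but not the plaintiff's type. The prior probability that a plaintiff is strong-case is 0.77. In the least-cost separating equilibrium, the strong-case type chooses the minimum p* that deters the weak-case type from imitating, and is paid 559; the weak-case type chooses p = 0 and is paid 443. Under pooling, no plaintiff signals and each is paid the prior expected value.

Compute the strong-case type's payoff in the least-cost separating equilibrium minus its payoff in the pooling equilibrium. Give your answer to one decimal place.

-56.8

Least-cost separating signal: p* solves 443 = 559 − 57·p*, so p* = (559 − 443)/57 ≈ 2.0351.
Strong-case type's separating payoff: 559 − 41 × p* = 559 − 41 × (559 − 443)/57 = 559 − 4756/57 ≈ 475.561.
Pooling payoff: 0.77 × 559 + 0.23 × 443 = 532.32.
Difference: 475.561 − 532.32 = -56.759, i.e. -56.8 to one decimal place.
The strong-case type would prefer the pooling outcome.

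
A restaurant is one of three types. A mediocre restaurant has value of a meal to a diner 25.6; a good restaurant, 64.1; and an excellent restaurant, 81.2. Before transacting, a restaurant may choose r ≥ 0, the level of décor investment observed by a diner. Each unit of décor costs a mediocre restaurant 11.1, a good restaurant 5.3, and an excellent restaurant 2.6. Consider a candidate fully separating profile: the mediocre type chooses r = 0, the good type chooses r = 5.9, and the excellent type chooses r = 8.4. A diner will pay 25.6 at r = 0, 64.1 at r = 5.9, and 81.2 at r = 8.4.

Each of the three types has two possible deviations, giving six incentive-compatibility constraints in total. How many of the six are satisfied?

5

Mediocre (own payoff 25.6): to r=5.9 gives 64.1 − 11.1×5.9 = -1.39 → no gain ✓; to r=8.4 gives 81.2 − 11.1×8.4 = -12.04 → no gain ✓.
Good (own payoff 64.1 − 5.3×5.9 = 32.83): to r=0 gives 25.6 → no gain ✓; to r=8.4 gives 81.2 − 5.3×8.4 = 36.68 → profitable ✗.
Excellent (own payoff 81.2 − 2.6×8.4 = 59.36): to r=0 gives 25.6 → no gain ✓; to r=5.9 gives 64.1 − 2.6×5.9 = 48.76 → no gain ✓.
5 of the 6 constraints hold; not an equilibrium.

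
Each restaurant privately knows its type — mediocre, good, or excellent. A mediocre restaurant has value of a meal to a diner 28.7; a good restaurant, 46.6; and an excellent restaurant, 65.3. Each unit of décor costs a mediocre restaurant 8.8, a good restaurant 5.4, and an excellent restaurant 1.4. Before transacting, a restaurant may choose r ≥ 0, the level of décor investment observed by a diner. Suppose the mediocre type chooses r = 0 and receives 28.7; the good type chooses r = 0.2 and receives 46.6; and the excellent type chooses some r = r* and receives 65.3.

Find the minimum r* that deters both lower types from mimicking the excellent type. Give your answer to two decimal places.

4.16

Mediocre type (on-path payoff 28.7) won't mimic when 28.7 ≥ 65.3 − 8.8·r*, i.e. r* ≥ 4.16.
Good type (on-path payoff 46.6 − 5.4×0.2 = 45.52) won't mimic when 45.52 ≥ 65.3 − 5.4·r*, i.e. r* ≥ 3.66.
Both must hold, so r* = max(4.16, 3.66) = 4.16. The mediocre type's constraint binds.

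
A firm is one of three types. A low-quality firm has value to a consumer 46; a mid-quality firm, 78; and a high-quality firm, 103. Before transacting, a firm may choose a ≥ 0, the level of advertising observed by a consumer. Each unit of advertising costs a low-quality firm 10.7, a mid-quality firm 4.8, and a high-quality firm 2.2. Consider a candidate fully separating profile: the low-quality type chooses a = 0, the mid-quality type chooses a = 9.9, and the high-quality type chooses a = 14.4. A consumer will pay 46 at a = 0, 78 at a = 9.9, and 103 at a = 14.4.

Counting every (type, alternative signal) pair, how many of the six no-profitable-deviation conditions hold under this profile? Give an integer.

Low-quality (own payoff 46): to a=9.9 gives 78 − 10.7×9.9 = -27.93 → no gain ✓; to a=14.4 gives 103 − 10.7×14.4 = -51.08 → no gain ✓.
Mid-quality (own payoff 78 − 4.8×9.9 = 30.48): to a=0 gives 46 → profitable ✗; to a=14.4 gives 103 − 4.8×14.4 = 33.88 → profitable ✗.
High-quality (own payoff 103 − 2.2×14.4 = 71.32): to a=0 gives 46 → no gain ✓; to a=9.9 gives 78 − 2.2×9.9 = 56.22 → no gain ✓.
4 of the 6 constraints hold; not an equilibrium.

4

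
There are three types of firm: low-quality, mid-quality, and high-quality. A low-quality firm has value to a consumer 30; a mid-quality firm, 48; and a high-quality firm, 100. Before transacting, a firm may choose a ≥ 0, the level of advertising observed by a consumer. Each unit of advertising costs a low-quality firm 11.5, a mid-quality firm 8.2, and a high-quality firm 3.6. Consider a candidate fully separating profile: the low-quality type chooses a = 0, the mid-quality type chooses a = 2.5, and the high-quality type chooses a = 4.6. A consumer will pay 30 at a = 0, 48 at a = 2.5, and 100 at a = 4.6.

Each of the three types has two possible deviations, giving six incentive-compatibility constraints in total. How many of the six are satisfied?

Low-quality (own payoff 30): to a=2.5 gives 48 − 11.5×2.5 = 19.25 → no gain ✓; to a=4.6 gives 100 − 11.5×4.6 = 47.1 → profitable ✗.
High-quality (own payoff 100 − 3.6×4.6 = 83.44): to a=0 gives 30 → no gain ✓; to a=2.5 gives 48 − 3.6×2.5 = 39 → no gain ✓.
Mid-quality (own payoff 48 − 8.2×2.5 = 27.5): to a=0 gives 30 → profitable ✗; to a=4.6 gives 100 − 8.2×4.6 = 62.28 → profitable ✗.
3 of the 6 constraints hold; not an equilibrium.

3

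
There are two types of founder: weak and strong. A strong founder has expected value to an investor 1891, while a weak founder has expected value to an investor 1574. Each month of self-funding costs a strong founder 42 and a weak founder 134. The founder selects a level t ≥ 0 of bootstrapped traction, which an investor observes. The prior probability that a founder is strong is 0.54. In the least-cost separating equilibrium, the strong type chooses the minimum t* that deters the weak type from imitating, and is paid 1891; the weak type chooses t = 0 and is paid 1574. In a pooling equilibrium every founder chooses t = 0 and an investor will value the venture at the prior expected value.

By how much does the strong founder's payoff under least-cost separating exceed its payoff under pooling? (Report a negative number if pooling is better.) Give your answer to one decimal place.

Least-cost separating signal: t* solves 1574 = 1891 − 134·t*, so t* = (1891 − 1574)/134 ≈ 2.3657.
Strong type's separating payoff: 1891 − 42 × t* = 1891 − 42 × (1891 − 1574)/134 = 1891 − 13314/134 ≈ 1791.642.
Pooling payoff: 0.54 × 1891 + 0.46 × 1574 = 1745.18.
Difference: 1791.642 − 1745.18 = 46.462, i.e. 46.5 to one decimal place.
The strong type prefers to separate.

46.5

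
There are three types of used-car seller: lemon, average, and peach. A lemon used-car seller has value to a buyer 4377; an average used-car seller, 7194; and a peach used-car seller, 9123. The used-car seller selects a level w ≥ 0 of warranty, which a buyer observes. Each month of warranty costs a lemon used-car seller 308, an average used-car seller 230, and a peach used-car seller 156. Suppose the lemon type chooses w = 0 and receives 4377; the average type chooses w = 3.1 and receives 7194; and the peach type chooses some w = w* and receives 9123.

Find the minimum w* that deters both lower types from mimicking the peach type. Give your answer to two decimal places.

Lemon type (on-path payoff 4377) won't mimic when 4377 ≥ 9123 − 308·w*, i.e. w* ≥ 15.41.
Average type (on-path payoff 7194 − 230×3.1 = 6481) won't mimic when 6481 ≥ 9123 − 230·w*, i.e. w* ≥ 11.49.
Both must hold, so w* = max(15.41, 11.49) = 15.41. The lemon type's constraint binds.

15.41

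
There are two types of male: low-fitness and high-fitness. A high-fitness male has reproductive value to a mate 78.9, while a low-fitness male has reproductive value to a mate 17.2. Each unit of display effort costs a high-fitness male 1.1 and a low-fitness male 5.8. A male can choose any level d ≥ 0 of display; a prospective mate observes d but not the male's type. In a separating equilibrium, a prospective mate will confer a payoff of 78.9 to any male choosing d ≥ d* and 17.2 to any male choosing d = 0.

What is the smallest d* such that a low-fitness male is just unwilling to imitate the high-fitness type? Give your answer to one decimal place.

10.6

A low-fitness male choosing d = 0 receives 17.2.
Imitating at d* instead would pay 78.9 at cost 5.8·d*, netting 78.9 − 5.8·d*.
Indifference: 17.2 = 78.9 − 5.8·d*, so d* = (78.9 − 17.2) / 5.8 ≈ 10.6.
This is the low-fitness type's binding incentive-compatibility constraint; any d ≥ 10.6 sustains separation on that side.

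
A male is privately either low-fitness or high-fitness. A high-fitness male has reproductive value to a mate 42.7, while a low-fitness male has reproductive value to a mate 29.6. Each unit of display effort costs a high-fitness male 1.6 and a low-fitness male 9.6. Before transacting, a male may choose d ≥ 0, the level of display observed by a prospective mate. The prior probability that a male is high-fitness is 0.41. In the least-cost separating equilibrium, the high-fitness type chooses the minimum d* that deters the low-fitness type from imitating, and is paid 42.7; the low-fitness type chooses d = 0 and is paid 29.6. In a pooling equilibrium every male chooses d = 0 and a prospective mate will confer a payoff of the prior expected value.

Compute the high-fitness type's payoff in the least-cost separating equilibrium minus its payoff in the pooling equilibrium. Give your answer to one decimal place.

5.5

Least-cost separating signal: d* solves 29.6 = 42.7 − 9.6·d*, so d* = (42.7 − 29.6)/9.6 ≈ 1.3646.
High-fitness type's separating payoff: 42.7 − 1.6 × d* = 42.7 − 1.6 × (42.7 − 29.6)/9.6 = 42.7 − 20.96/9.6 ≈ 40.517.
Pooling payoff: 0.41 × 42.7 + 0.59 × 29.6 = 34.971.
Difference: 40.517 − 34.971 = 5.546, i.e. 5.5 to one decimal place.
The high-fitness type prefers to separate.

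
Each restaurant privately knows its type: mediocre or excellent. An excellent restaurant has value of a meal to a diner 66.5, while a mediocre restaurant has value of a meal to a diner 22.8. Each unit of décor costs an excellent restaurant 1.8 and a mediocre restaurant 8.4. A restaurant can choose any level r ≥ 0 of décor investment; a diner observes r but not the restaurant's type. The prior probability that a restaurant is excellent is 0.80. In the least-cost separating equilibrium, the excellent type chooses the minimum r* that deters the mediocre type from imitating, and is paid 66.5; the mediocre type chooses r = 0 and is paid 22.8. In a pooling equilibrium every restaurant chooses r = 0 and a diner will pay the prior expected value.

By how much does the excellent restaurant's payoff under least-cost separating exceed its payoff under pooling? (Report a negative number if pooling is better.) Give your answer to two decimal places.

Least-cost separating signal: r* solves 22.8 = 66.5 − 8.4·r*, so r* = (66.5 − 22.8)/8.4 ≈ 5.2024.
Excellent type's separating payoff: 66.5 − 1.8 × r* = 66.5 − 1.8 × (66.5 − 22.8)/8.4 = 66.5 − 78.66/8.4 ≈ 57.1357.
Pooling payoff: 0.80 × 66.5 + 0.20 × 22.8 = 57.76.
Difference: 57.1357 − 57.76 = -0.6243, i.e. -0.62 to two decimal places.
The excellent type would prefer the pooling outcome.

-0.62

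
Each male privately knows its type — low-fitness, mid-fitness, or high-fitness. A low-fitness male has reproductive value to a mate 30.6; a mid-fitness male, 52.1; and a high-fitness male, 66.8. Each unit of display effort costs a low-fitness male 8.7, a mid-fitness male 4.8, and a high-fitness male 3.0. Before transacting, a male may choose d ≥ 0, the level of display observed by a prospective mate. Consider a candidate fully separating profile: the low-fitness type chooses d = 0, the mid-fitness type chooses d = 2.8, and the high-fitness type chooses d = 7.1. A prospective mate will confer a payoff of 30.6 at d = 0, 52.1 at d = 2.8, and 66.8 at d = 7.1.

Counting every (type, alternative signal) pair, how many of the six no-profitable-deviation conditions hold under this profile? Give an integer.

6

Mid-fitness (own payoff 52.1 − 4.8×2.8 = 38.66): to d=0 gives 30.6 → no gain ✓; to d=7.1 gives 66.8 − 4.8×7.1 = 32.72 → no gain ✓.
Low-fitness (own payoff 30.6): to d=2.8 gives 52.1 − 8.7×2.8 = 27.74 → no gain ✓; to d=7.1 gives 66.8 − 8.7×7.1 = 5.03 → no gain ✓.
High-fitness (own payoff 66.8 − 3.0×7.1 = 45.5): to d=0 gives 30.6 → no gain ✓; to d=2.8 gives 52.1 − 3.0×2.8 = 43.7 → no gain ✓.
6 of the 6 constraints hold; this profile is a separating equilibrium.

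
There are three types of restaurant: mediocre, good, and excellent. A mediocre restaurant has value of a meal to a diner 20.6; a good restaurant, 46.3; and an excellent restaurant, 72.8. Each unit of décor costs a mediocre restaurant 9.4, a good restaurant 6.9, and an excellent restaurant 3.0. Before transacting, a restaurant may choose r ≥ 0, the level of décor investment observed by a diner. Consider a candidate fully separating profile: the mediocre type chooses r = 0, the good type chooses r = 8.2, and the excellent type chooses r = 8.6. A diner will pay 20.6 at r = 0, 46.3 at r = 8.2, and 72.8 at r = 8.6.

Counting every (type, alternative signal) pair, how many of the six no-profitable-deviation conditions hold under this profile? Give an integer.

Good (own payoff 46.3 − 6.9×8.2 = -10.28): to r=0 gives 20.6 → profitable ✗; to r=8.6 gives 72.8 − 6.9×8.6 = 13.46 → profitable ✗.
Mediocre (own payoff 20.6): to r=8.2 gives 46.3 − 9.4×8.2 = -30.78 → no gain ✓; to r=8.6 gives 72.8 − 9.4×8.6 = -8.04 → no gain ✓.
Excellent (own payoff 72.8 − 3.0×8.6 = 47): to r=0 gives 20.6 → no gain ✓; to r=8.2 gives 46.3 − 3.0×8.2 = 21.7 → no gain ✓.
4 of the 6 constraints hold; not an equilibrium.

4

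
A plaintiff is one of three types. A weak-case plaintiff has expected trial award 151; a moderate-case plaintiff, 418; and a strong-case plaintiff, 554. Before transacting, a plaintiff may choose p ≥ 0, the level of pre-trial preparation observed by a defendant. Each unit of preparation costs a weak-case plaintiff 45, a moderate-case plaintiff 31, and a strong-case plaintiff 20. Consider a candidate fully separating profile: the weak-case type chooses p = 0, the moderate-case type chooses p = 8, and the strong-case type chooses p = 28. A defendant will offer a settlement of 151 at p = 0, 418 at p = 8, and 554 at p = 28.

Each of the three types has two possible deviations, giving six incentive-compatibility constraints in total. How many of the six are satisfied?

Moderate-case (own payoff 418 − 31×8 = 170): to p=0 gives 151 → no gain ✓; to p=28 gives 554 − 31×28 = -314 → no gain ✓.
Strong-case (own payoff 554 − 20×28 = -6): to p=0 gives 151 → profitable ✗; to p=8 gives 418 − 20×8 = 258 → profitable ✗.
Weak-case (own payoff 151): to p=8 gives 418 − 45×8 = 58 → no gain ✓; to p=28 gives 554 − 45×28 = -706 → no gain ✓.
4 of the 6 constraints hold; not an equilibrium.

4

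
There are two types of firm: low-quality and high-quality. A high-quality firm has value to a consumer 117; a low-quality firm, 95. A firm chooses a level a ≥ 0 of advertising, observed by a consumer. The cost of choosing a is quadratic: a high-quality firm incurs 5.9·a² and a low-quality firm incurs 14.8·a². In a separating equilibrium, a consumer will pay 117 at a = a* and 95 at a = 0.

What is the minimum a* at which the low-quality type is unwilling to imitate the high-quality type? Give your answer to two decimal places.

1.22

The low-quality type at a = 0 receives 95; imitating at a* yields 117 − 14.8·a*².
Indifference: 95 = 117 − 14.8·a*², so a*² = (117 − 95) / 14.8 ≈ 1.4865.
a* = √1.4865 ≈ 1.22.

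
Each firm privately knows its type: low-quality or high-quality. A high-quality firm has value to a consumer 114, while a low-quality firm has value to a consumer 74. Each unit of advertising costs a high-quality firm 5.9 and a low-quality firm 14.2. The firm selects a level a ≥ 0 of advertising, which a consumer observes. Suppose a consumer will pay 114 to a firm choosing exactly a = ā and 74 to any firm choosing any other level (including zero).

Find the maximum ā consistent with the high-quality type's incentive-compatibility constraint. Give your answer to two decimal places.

6.78

Choosing ā yields the high-quality type 114 − 5.9·ā; choosing zero yields 74.
The high-quality type is indifferent at 114 − 5.9·ā = 74, i.e. ā = (114 − 74) / 5.9 ≈ 6.78.
For any ā above 6.78 the high-quality type would rather pool at zero, so separation collapses.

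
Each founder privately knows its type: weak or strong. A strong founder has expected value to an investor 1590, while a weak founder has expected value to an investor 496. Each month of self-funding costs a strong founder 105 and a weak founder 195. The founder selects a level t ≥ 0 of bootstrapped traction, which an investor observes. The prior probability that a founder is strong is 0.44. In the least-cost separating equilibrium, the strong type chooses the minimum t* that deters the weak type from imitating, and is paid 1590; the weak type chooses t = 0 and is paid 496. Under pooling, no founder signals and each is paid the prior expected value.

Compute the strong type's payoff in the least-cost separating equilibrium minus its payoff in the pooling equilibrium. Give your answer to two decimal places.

Least-cost separating signal: t* solves 496 = 1590 − 195·t*, so t* = (1590 − 496)/195 ≈ 5.6103.
Strong type's separating payoff: 1590 − 105 × t* = 1590 − 105 × (1590 − 496)/195 = 1590 − 114870/195 ≈ 1000.9231.
Pooling payoff: 0.44 × 1590 + 0.56 × 496 = 977.36.
Difference: 1000.9231 − 977.36 = 23.5631, i.e. 23.56 to two decimal places.
The strong type prefers to separate.

23.56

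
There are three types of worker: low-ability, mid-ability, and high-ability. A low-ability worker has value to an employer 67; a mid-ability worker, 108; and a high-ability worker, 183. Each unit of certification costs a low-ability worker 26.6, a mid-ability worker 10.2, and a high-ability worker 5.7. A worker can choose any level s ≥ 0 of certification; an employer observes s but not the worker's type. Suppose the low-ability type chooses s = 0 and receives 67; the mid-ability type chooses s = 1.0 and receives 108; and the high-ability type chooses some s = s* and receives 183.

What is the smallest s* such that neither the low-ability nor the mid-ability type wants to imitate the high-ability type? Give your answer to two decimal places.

8.35

Mid-ability type (on-path payoff 108 − 10.2×1.0 = 97.8) won't mimic when 97.8 ≥ 183 − 10.2·s*, i.e. s* ≥ 8.35.
Low-ability type (on-path payoff 67) won't mimic when 67 ≥ 183 − 26.6·s*, i.e. s* ≥ 4.36.
Both must hold, so s* = max(4.36, 8.35) = 8.35. The mid-ability type's constraint binds.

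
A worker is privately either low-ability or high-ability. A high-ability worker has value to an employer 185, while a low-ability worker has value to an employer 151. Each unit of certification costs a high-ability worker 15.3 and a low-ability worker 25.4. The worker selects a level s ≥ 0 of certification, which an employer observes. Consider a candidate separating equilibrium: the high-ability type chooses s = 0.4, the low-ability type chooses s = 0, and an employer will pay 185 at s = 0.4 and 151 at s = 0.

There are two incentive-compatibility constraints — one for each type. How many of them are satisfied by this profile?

1

High-ability type: signal → 185 − 15.3 × 0.4 = 178.88; deviate to 0 → 151. IC holds (178.88 ≥ 151).
Low-ability type: stay at 0 → 151; mimic → 185 − 25.4 × 0.4 = 174.84. IC fails (151 < 174.84).
1 of 2 constraints hold, so this profile is not an equilibrium.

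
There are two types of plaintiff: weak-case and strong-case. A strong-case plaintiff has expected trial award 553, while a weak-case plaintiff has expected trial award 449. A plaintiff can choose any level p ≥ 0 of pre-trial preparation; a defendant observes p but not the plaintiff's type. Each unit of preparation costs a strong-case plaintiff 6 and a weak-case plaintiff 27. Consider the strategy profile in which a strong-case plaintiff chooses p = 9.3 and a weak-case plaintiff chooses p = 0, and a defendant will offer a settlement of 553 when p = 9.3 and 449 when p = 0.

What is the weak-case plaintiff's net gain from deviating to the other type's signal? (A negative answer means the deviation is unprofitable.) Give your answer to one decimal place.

Playing p = 0 the weak-case plaintiff receives 449.
Deviating to p = 9.3 brings payment 553 at cost 27 × 9.3 = 251.1, netting 301.9.
Gain from deviating: 301.9 − 449 = -147.1.
The gain is negative, so the weak-case type's incentive-compatibility constraint is satisfied.

-147.1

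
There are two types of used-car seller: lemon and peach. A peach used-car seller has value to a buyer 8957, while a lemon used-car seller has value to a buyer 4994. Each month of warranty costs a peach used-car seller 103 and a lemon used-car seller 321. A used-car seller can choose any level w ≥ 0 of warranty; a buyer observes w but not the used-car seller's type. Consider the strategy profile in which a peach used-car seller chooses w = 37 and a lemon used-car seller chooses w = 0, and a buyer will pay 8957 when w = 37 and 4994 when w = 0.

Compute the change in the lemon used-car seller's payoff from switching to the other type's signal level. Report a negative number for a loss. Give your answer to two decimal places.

-7914.00

Playing w = 0 the lemon used-car seller receives 4994.
Deviating to w = 37 brings payment 8957 at cost 321 × 37 = 11877, netting -2920.
Gain from deviating: -2920 − 4994 = -7914.00.
The gain is negative, so the lemon type's incentive-compatibility constraint is satisfied.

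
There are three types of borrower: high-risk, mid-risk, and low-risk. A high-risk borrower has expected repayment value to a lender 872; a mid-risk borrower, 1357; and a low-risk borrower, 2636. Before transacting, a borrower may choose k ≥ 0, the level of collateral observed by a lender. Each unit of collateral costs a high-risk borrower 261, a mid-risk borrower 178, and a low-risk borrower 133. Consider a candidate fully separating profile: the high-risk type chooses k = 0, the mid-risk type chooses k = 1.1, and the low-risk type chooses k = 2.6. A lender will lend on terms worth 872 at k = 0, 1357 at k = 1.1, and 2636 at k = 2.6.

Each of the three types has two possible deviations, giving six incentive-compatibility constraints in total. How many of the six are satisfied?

High-risk (own payoff 872): to k=1.1 gives 1357 − 261×1.1 = 1069.9 → profitable ✗; to k=2.6 gives 2636 − 261×2.6 = 1957.4 → profitable ✗.
Low-risk (own payoff 2636 − 133×2.6 = 2290.2): to k=0 gives 872 → no gain ✓; to k=1.1 gives 1357 − 133×1.1 = 1210.7 → no gain ✓.
Mid-risk (own payoff 1357 − 178×1.1 = 1161.2): to k=0 gives 872 → no gain ✓; to k=2.6 gives 2636 − 178×2.6 = 2173.2 → profitable ✗.
3 of the 6 constraints hold; not an equilibrium.

3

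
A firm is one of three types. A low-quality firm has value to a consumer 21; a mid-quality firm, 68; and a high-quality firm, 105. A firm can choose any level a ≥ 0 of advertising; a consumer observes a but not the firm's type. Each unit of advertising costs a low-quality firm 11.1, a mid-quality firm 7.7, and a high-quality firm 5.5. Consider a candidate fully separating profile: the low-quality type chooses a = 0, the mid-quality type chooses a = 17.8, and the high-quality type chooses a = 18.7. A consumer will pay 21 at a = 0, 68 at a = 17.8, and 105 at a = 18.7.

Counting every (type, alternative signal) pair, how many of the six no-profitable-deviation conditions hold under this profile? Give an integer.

High-quality (own payoff 105 − 5.5×18.7 = 2.15): to a=0 gives 21 → profitable ✗; to a=17.8 gives 68 − 5.5×17.8 = -29.9 → no gain ✓.
Low-quality (own payoff 21): to a=17.8 gives 68 − 11.1×17.8 = -129.58 → no gain ✓; to a=18.7 gives 105 − 11.1×18.7 = -102.57 → no gain ✓.
Mid-quality (own payoff 68 − 7.7×17.8 = -69.06): to a=0 gives 21 → profitable ✗; to a=18.7 gives 105 − 7.7×18.7 = -38.99 → profitable ✗.
3 of the 6 constraints hold; not an equilibrium.

3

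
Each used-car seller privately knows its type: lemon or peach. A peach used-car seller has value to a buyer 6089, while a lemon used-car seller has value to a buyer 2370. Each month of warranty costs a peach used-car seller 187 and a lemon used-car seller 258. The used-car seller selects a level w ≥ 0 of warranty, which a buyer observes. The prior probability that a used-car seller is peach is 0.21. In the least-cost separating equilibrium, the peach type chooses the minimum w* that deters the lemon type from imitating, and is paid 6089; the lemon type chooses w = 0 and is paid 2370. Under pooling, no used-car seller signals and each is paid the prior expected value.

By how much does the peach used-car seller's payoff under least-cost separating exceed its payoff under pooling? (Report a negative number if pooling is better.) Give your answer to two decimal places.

Least-cost separating signal: w* solves 2370 = 6089 − 258·w*, so w* = (6089 − 2370)/258 ≈ 14.4147.
Peach type's separating payoff: 6089 − 187 × w* = 6089 − 187 × (6089 − 2370)/258 = 6089 − 695453/258 ≈ 3393.4457.
Pooling payoff: 0.21 × 6089 + 0.79 × 2370 = 3150.99.
Difference: 3393.4457 − 3150.99 = 242.4557, i.e. 242.46 to two decimal places.
The peach type prefers to separate.

242.46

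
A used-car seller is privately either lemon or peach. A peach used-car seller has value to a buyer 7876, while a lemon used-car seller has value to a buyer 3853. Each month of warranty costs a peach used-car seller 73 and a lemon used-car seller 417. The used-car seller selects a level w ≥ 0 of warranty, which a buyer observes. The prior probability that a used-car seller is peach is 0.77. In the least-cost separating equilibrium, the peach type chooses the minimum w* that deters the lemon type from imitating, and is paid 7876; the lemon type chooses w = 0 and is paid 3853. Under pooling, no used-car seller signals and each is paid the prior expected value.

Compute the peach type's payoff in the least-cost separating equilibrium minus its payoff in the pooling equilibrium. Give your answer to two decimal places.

Least-cost separating signal: w* solves 3853 = 7876 − 417·w*, so w* = (7876 − 3853)/417 ≈ 9.6475.
Peach type's separating payoff: 7876 − 73 × w* = 7876 − 73 × (7876 − 3853)/417 = 7876 − 293679/417 ≈ 7171.7338.
Pooling payoff: 0.77 × 7876 + 0.23 × 3853 = 6950.71.
Difference: 7171.7338 − 6950.71 = 221.0238, i.e. 221.02 to two decimal places.
The peach type prefers to separate.

221.02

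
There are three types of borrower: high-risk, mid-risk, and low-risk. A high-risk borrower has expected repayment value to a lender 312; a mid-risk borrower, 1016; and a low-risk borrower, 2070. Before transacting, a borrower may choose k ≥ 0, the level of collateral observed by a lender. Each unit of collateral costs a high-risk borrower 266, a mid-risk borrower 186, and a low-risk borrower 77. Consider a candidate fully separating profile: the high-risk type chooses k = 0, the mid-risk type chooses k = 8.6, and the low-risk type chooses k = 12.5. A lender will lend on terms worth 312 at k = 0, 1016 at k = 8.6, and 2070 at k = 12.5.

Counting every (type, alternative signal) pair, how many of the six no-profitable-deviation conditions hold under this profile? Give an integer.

High-risk (own payoff 312): to k=8.6 gives 1016 − 266×8.6 = -1271.6 → no gain ✓; to k=12.5 gives 2070 − 266×12.5 = -1255 → no gain ✓.
Low-risk (own payoff 2070 − 77×12.5 = 1107.5): to k=0 gives 312 → no gain ✓; to k=8.6 gives 1016 − 77×8.6 = 353.8 → no gain ✓.
Mid-risk (own payoff 1016 − 186×8.6 = -583.6): to k=0 gives 312 → profitable ✗; to k=12.5 gives 2070 − 186×12.5 = -255 → profitable ✗.
4 of the 6 constraints hold; not an equilibrium.

4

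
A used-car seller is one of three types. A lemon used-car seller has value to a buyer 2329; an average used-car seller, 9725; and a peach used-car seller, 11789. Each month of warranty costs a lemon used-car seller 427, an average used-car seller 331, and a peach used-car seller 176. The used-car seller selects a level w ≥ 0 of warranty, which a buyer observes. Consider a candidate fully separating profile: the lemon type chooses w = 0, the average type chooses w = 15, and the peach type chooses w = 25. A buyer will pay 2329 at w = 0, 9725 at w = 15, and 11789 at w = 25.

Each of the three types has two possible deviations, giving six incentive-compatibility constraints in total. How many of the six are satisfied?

5

Average (own payoff 9725 − 331×15 = 4760): to w=0 gives 2329 → no gain ✓; to w=25 gives 11789 − 331×25 = 3514 → no gain ✓.
Peach (own payoff 11789 − 176×25 = 7389): to w=0 gives 2329 → no gain ✓; to w=15 gives 9725 − 176×15 = 7085 → no gain ✓.
Lemon (own payoff 2329): to w=15 gives 9725 − 427×15 = 3320 → profitable ✗; to w=25 gives 11789 − 427×25 = 1114 → no gain ✓.
5 of the 6 constraints hold; not an equilibrium.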